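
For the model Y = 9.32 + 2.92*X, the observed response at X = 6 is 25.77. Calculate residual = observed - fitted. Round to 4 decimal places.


Predicted = 9.32 + 2.92 * 6 = 26.8400.
Residual = 25.77 - 26.8400 = -1.0700.

-1.0700


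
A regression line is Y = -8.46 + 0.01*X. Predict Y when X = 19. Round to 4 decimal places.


Plug X = 19 into Y = -8.46 + 0.01*X:
Y = -8.46 + 0.1900 = -8.2700.

-8.2700


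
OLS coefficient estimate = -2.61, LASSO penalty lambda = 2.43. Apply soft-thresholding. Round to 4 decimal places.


|beta_OLS| = 2.61.
lambda = 2.43.
Since |beta| > lambda, coefficient = sign(beta)*(|beta| - lambda) = -0.1800.
Result = -0.1800.

-0.1800


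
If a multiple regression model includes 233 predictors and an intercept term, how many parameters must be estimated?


Including the intercept, the model has 233 predictor coefficients + 1 intercept.
Total = 234.

234


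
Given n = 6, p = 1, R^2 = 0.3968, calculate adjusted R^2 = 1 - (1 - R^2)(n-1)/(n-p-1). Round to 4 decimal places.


Using the formula:
(1 - 0.3968) = 0.6032.
Multiply by 5/4: 0.6032 * 5 = 3.0160, then 3.0160 / 4 = 0.7540.
Adj R^2 = 1 - 0.7540 = 0.2460.

0.2460


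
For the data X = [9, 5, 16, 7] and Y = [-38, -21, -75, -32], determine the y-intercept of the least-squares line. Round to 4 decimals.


Compute b1 = -4.8800 from the OLS formula.
With xbar = 9.2500 and ybar = -41.5000, the intercept is:
b0 = -41.5000 - -4.8800 * 9.2500 = 3.6400.

3.6400


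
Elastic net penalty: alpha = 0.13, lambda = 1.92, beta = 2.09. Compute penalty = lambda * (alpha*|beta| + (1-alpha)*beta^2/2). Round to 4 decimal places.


Compute:
L1 = 0.13 * 2.09 = 0.2717.
L2 = 0.87 * 2.09^2 / 2 = 1.9001.
Penalty = 1.92 * (0.2717 + 1.9001) = 4.1699.

4.1699


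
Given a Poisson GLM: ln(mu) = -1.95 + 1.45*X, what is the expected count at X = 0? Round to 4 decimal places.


Linear predictor: eta = -1.95 + (1.45)(0) = -1.9500.
Expected count: mu = exp(-1.9500) = 0.1423.

0.1423


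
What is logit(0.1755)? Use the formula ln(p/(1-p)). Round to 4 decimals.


The odds are p/(1-p) = 0.1755 / 0.8245 = 0.2129.
logit(p) = ln(0.2129) = -1.5471.

-1.5471


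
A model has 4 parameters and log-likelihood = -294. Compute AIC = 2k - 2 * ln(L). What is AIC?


AIC = 2*4 - 2*(-294).
= 8 + 588 = 596.

596


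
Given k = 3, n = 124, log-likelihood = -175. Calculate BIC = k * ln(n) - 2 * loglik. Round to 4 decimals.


k * ln(n) = 3 * ln(124) = 3 * 4.820282 = 14.460846.
-2 * loglik = -2 * (-175) = 350.
BIC = 14.460846 + 350 = 364.460846, which rounds to 364.4608.

364.4608


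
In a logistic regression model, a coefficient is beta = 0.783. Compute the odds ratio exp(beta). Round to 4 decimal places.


exp(0.783) = 2.1880.
So the odds ratio is 2.1880.

2.1880


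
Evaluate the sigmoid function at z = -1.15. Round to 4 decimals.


First, exp(1.1500) = 3.1582.
Then sigma(z) = 1/(1 + 3.1582) = 0.2405.

0.2405


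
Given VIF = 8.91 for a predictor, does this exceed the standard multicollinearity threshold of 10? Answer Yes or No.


Compare VIF = 8.91 to the threshold of 10.
8.91 < 10, so the answer is No.

No


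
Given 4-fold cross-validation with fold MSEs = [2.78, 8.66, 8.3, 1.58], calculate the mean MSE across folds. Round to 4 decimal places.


Sum of fold MSEs = 21.3200.
Average = 21.3200 / 4 = 5.3300.

5.3300


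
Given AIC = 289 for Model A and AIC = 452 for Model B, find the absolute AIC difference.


Absolute difference = |289 - 452| = 163.
The model with lower AIC (A) is preferred.

163


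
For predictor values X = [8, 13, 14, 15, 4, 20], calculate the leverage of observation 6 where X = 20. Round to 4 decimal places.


Compute xbar = 12.3333 with n = 6 observations.
SXX = 157.3333.
Leverage = 1/6 + (20 - 12.3333)^2/157.3333 = 0.5403.

0.5403


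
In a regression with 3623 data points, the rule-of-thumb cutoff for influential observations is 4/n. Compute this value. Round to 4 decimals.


Using the rule of thumb:
Threshold = 4 / 3623 = 0.0011.

0.0011


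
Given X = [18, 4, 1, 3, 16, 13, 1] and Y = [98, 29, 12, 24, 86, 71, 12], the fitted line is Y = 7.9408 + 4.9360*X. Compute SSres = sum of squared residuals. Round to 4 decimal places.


Compute predicted values, then residuals = yi - yhat_i.
Residuals: [1.2112, 1.3152, -0.8768, 1.2512, -0.9168, -1.1088, -0.8768].
SSres = sum(residual^2) = 8.3698.

8.3698


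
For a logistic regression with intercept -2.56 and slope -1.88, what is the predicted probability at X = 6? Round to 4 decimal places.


z = -2.56 + -1.88 * 6 = -13.8400.
Sigmoid: P = 1 / (1 + exp(13.8400)) = 0.0000.

0.0000


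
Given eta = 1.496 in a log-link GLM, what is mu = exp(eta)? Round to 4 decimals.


The inverse log link gives:
mu = exp(1.496) = 4.4638.

4.4638


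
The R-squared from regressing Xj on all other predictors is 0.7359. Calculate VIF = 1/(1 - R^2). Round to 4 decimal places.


Using VIF = 1/(1 - R^2_j):
1 - 0.7359 = 0.2641.
VIF = 3.7864.

3.7864


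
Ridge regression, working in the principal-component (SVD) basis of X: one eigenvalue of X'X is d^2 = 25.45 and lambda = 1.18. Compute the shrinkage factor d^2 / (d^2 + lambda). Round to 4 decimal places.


Compute the denominator: 25.45 + 1.18 = 26.6300.
Shrinkage factor = 25.45 / 26.6300 = 0.9557.

0.9557


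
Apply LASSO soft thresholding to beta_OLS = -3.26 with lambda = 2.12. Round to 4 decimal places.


Check: |-3.26| = 3.26 vs lambda = 2.12.
Since |beta| > lambda, coefficient = sign(beta)*(|beta| - lambda) = -1.1400.
Soft-thresholded coefficient = -1.1400.

-1.1400


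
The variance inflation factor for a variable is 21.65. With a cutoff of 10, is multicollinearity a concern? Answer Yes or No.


Compare VIF = 21.65 to the threshold of 10.
21.65 >= 10, so the answer is Yes.

Yes


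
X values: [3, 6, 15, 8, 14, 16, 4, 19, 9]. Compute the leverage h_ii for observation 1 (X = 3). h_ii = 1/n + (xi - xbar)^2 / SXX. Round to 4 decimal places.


n = 9, xbar = 10.4444.
SXX = sum((xi - xbar)^2) = 262.2222.
h = 1/9 + (3 - 10.4444)^2 / 262.2222 = 0.3225.

0.3225


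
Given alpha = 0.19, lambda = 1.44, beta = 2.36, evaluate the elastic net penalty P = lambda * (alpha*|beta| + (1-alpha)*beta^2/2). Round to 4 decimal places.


alpha * |beta| = 0.19 * 2.36 = 0.4484.
(1-alpha) * beta^2/2 = 0.81 * 5.5696/2 = 2.2557.
Total = 1.44 * (0.4484 + 2.2557) = 3.8939.

3.8939


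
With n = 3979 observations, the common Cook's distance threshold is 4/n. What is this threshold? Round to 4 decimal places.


The threshold is 4/n.
4/3979 = 0.0010.

0.0010


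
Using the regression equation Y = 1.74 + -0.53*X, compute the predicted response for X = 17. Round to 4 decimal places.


Plug X = 17 into Y = 1.74 + -0.53*X:
Y = 1.74 + -9.0100 = -7.2700.

-7.2700


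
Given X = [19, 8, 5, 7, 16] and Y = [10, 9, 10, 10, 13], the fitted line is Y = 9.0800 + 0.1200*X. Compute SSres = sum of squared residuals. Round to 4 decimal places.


Predicted values from Y = 9.0800 + 0.1200*X.
Residuals: [-1.3600, -1.0400, 0.3200, 0.0800, 2.0000].
SSres = 7.0400.

7.0400


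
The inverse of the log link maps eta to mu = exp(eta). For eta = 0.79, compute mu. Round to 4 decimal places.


The inverse log link gives:
mu = exp(0.79) = 2.2034.

2.2034


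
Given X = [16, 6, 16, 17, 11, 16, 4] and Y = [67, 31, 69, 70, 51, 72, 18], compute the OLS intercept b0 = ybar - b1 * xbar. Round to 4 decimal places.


The slope is b1 = 3.9959.
Sample means are xbar = 12.2857 and ybar = 54.0000.
Intercept: b0 = 54.0000 - (3.9959)(12.2857) = 4.9077.

4.9077


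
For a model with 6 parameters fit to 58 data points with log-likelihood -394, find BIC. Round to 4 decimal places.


ln(58) = 4.060443.
k * ln(n) = 6 * 4.060443 = 24.362658.
-2L = 788.
BIC = 24.362658 + 788 = 812.362658, which rounds to 812.3627.

812.3627


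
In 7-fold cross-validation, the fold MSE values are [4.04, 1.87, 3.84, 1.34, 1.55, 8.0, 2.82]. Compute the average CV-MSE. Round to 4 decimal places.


Add all fold MSEs: 23.4600.
Divide by k = 7: 23.4600/7 = 3.3514.

3.3514


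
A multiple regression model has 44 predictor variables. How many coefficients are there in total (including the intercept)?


Including the intercept, the model has 44 predictor coefficients + 1 intercept.
Total = 45.

45


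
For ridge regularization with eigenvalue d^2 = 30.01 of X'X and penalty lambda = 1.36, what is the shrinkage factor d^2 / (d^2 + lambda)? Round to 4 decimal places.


Compute the denominator: 30.01 + 1.36 = 31.3700.
Shrinkage factor = 30.01 / 31.3700 = 0.9566.

0.9566


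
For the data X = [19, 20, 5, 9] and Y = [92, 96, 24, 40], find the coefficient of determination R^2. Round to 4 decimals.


The fitted line is Y = -2.0637 + 4.9105*X.
SSres = 7.4294, SStot = 3980.0000.
R^2 = 1 - SSres/SStot = 0.9981.

0.9981


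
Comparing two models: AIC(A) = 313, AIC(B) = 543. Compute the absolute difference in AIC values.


Compute |313 - 543| = 230.
Model A has the smaller AIC.

230


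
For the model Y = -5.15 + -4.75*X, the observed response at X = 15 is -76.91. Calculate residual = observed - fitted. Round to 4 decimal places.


Fitted value at X = 15 is yhat = -5.15 + -4.75*15 = -76.4000.
Residual = -76.91 - -76.4000 = -0.5100.

-0.5100


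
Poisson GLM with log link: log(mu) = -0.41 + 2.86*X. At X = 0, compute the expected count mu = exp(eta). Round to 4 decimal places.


Compute eta = -0.41 + 2.86 * 0 = -0.4100.
Apply inverse link: mu = e^-0.4100 = 0.6637.

0.6637


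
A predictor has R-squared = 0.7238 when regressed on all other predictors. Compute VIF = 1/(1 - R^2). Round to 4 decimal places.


VIF = 1 / (1 - 0.7238).
= 1 / 0.2762 = 3.6206.

3.6206


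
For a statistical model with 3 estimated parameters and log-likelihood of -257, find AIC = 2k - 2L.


AIC = 2k - 2*loglik = 2(3) - 2(-257).
= 6 + 514 = 520.

520


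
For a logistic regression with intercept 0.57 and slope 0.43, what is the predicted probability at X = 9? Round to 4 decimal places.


z = 0.57 + 0.43 * 9 = 4.4400.
Sigmoid: P = 1 / (1 + exp(-4.4400)) = 0.9883.

0.9883


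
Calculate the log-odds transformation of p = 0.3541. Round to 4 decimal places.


The odds are p/(1-p) = 0.3541 / 0.6459 = 0.5482.
logit(p) = ln(0.5482) = -0.6011.

-0.6011


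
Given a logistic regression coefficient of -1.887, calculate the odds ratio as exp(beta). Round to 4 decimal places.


Odds ratio = exp(beta) = exp(-1.887).
= 0.1515.

0.1515


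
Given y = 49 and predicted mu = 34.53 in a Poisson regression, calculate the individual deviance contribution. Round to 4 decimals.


Compute y*ln(y/mu) = 49*ln(49/34.53) = 49*0.349992 = 17.149608.
y - mu = 14.47.
D = 2*(17.149608 - (14.47)) = 5.359216, which rounds to 5.3592.

5.3592


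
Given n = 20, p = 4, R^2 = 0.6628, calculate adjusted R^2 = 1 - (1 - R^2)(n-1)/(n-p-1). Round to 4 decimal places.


Plug in: Adj R^2 = 1 - (1 - 0.6628) * 19/15.
= 1 - 0.3372 * 19/15
= 1 - 6.4068 / 15
= 1 - 0.4271 = 0.5729.

0.5729


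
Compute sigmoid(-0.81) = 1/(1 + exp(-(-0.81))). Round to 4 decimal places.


First, exp(0.8100) = 2.2479.
Then sigma(z) = 1/(1 + 2.2479) = 0.3079.

0.3079


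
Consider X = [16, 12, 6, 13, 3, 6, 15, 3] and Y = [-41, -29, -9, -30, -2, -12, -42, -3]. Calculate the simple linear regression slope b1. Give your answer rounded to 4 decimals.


Calculate xbar = 9.2500, ybar = -21.0000.
S_xx = 199.5000, S_xy = -611.0000.
Using b1 = S_xy / S_xx = -611.0000 / 199.5000, we get b1 = -3.0627.

-3.0627


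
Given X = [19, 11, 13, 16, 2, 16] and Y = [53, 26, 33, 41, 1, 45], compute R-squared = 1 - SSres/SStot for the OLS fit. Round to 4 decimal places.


The fitted line is Y = -6.0270 + 3.0541*X.
SSres = 12.8108, SStot = 1680.8333.
R^2 = 1 - SSres/SStot = 0.9924.

0.9924


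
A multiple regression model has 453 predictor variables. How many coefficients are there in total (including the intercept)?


Each predictor gets one coefficient, plus one intercept.
Total parameters = 453 + 1 = 454.

454


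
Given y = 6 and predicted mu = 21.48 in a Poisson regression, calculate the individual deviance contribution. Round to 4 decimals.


First: ln(6/21.48) = -1.275363.
Then: 6 * -1.275363 = -7.652178.
y - mu = 6 - 21.48 = -15.48.
D = 2(-7.652178 - -15.48) = 15.655644, which rounds to 15.6556.

15.6556


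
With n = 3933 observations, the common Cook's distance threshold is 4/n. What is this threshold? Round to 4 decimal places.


Using the rule of thumb:
Threshold = 4 / 3933 = 0.0010.

0.0010


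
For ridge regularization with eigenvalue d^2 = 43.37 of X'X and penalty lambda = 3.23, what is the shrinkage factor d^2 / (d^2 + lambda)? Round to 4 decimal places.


d^2 + lambda = 43.37 + 3.23 = 46.6000.
Shrinkage factor = 43.37/46.6000 = 0.9307.

0.9307


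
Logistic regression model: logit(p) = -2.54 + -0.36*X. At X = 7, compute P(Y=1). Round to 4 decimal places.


Linear predictor: z = -2.54 + -0.36 * 7 = -5.0600.
P = 1/(1 + exp(5.0600)) = 1/(1 + 157.5905) = 0.0063.

0.0063


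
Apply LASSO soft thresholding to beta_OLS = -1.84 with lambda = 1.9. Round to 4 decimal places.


Check: |-1.84| = 1.84 vs lambda = 1.9.
Since |beta| <= lambda, the coefficient is set to 0.
Soft-thresholded coefficient = 0.0000.

0.0000


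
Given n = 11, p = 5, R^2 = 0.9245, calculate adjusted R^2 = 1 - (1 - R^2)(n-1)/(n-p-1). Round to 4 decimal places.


Using the formula:
(1 - 0.9245) = 0.0755.
Multiply by 10/5: 0.0755 * 10 = 0.7550, then 0.7550 / 5 = 0.1510.
Adj R^2 = 1 - 0.1510 = 0.8490.

0.8490


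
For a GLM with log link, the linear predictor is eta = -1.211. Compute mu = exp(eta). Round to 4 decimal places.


Apply the inverse link:
mu = e^-1.211 = 0.2979.

0.2979


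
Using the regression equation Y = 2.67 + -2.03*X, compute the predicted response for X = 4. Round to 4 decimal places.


Plug X = 4 into Y = 2.67 + -2.03*X:
Y = 2.67 + -8.1200 = -5.4500.

-5.4500


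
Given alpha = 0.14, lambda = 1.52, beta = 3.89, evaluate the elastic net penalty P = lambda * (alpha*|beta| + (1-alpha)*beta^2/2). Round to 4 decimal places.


alpha * |beta| = 0.14 * 3.89 = 0.5446.
(1-alpha) * beta^2/2 = 0.86 * 15.1321/2 = 6.5068.
Total = 1.52 * (0.5446 + 6.5068) = 10.7181.

10.7181


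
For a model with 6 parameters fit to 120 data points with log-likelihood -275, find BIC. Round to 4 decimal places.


ln(120) = 4.787492.
k * ln(n) = 6 * 4.787492 = 28.724952.
-2L = 550.
BIC = 28.724952 + 550 = 578.724952, which rounds to 578.7250.

578.7250


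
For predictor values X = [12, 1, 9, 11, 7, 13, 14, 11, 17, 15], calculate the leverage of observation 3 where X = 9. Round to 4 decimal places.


n = 10, xbar = 11.0000.
SXX = sum((xi - xbar)^2) = 186.0000.
h = 1/10 + (9 - 11.0000)^2 / 186.0000 = 0.1215.

0.1215


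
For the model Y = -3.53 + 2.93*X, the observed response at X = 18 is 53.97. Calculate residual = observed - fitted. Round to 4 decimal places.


Compute yhat = -3.53 + (2.93)(18) = 49.2100.
Residual = actual - predicted = 53.97 - 49.2100 = 4.7600.

4.7600


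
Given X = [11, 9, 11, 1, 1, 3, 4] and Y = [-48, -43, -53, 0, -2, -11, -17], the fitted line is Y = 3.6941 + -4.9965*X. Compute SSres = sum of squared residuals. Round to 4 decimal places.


For each point, residual = actual - predicted.
Residuals: [3.2674, -1.7256, -1.7326, 1.3024, -0.6976, 0.2954, -0.7081].
Sum of squared residuals = 19.4271.

19.4271


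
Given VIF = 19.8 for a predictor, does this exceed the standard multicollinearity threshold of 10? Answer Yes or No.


The threshold is 10.
VIF = 19.8 is >= 10.
Multicollinearity indication: Yes.

Yes


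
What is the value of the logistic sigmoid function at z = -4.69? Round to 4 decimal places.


First, exp(4.6900) = 108.8532.
Then sigma(z) = 1/(1 + 108.8532) = 0.0091.

0.0091


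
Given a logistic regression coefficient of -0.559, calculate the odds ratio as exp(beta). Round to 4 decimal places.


The odds ratio is computed as:
OR = e^(-0.559) = 0.5718.

0.5718


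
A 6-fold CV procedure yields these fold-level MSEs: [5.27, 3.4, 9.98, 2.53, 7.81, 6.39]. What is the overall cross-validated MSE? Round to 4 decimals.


Sum of fold MSEs = 35.3800.
Average = 35.3800 / 6 = 5.8967.

5.8967


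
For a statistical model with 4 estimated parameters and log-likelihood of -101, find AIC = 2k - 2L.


Compute:
2k = 2*4 = 8.
-2*loglik = -2*(-101) = 202.
AIC = 8 + 202 = 210.

210


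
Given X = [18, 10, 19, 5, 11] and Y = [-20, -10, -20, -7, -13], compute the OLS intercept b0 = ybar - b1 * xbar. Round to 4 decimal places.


Compute b1 = -0.9913 from the OLS formula.
With xbar = 12.6000 and ybar = -14.0000, the intercept is:
b0 = -14.0000 - -0.9913 * 12.6000 = -1.5102.

-1.5102


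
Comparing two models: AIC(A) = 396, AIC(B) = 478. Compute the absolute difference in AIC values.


Compute |396 - 478| = 82.
Model A has the smaller AIC.

82


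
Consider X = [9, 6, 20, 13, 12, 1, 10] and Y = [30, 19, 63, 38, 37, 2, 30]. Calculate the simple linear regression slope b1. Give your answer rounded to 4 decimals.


Calculate xbar = 10.1429, ybar = 31.2857.
S_xx = 210.8571, S_xy = 662.7143.
Using b1 = S_xy / S_xx = 662.7143 / 210.8571, we get b1 = 3.1430.

3.1430


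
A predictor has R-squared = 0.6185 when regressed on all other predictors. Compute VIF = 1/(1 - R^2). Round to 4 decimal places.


Denominator: 1 - 0.6185 = 0.3815.
VIF = 1 / 0.3815 = 2.6212.

2.6212


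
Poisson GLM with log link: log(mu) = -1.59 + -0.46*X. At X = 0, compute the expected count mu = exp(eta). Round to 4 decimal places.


eta = -1.59 + -0.46 * 0 = -1.5900.
mu = exp(-1.5900) = 0.2039.

0.2039


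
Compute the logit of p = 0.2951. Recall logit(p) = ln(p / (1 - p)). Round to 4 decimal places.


Compute the odds: 0.2951/0.7049 = 0.4186.
Take the natural log: ln(0.4186) = -0.8707.

-0.8707


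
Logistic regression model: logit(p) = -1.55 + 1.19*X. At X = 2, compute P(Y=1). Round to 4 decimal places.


z = -1.55 + 1.19 * 2 = 0.8300.
Sigmoid: P = 1 / (1 + exp(-0.8300)) = 0.6964.

0.6964


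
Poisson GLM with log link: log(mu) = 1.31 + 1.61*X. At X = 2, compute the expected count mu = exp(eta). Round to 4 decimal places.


Linear predictor: eta = 1.31 + (1.61)(2) = 4.5300.
Expected count: mu = exp(4.5300) = 92.7586.

92.7586


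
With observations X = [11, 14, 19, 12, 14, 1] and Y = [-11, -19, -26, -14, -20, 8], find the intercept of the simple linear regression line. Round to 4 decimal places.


First find the slope: b1 = -1.9609.
Means: xbar = 11.8333, ybar = -13.6667.
b0 = ybar - b1 * xbar = -13.6667 - -1.9609 * 11.8333 = 9.5368.

9.5368


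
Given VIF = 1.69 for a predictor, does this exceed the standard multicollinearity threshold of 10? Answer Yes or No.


The threshold is 10.
VIF = 1.69 is < 10.
Multicollinearity indication: No.

No


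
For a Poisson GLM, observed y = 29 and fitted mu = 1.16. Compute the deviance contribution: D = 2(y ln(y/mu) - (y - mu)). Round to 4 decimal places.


y/mu = 29/1.16 = 25.000000 (approx.), and ln(29/1.16) = 3.218876.
y * ln(y/mu) = 29 * 3.218876 = 93.347404.
y - mu = 27.84.
D = 2 * (93.347404 - 27.84) = 131.014808, which rounds to 131.0148.

131.0148


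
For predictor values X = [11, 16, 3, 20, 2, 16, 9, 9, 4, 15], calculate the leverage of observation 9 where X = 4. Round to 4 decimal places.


n = 10, xbar = 10.5000.
SXX = sum((xi - xbar)^2) = 346.5000.
h = 1/10 + (4 - 10.5000)^2 / 346.5000 = 0.2219.

0.2219


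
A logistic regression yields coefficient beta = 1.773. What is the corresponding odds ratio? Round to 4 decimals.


The odds ratio is computed as:
OR = e^(1.773) = 5.8885.

5.8885


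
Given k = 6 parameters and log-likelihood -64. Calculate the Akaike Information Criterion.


Compute:
2k = 2*6 = 12.
-2*loglik = -2*(-64) = 128.
AIC = 12 + 128 = 140.

140


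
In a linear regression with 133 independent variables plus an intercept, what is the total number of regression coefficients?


Each predictor gets one coefficient, plus one intercept.
Total parameters = 133 + 1 = 134.

134


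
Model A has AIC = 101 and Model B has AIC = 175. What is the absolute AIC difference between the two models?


Absolute difference = |101 - 175| = 74.
The model with lower AIC (A) is preferred.

74


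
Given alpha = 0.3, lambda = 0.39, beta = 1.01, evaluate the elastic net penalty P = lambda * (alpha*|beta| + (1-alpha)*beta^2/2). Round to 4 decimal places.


Compute:
L1 = 0.3 * 1.01 = 0.3030.
L2 = 0.7 * 1.01^2 / 2 = 0.3570.
Penalty = 0.39 * (0.3030 + 0.3570) = 0.2574.

0.2574


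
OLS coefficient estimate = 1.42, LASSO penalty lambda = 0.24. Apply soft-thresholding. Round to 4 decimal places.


|beta_OLS| = 1.42.
lambda = 0.24.
Since |beta| > lambda, coefficient = sign(beta)*(|beta| - lambda) = 1.1800.
Result = 1.1800.

1.1800


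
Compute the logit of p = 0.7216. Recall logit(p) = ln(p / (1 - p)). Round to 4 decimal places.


Compute the odds: 0.7216/0.2784 = 2.5920.
Take the natural log: ln(2.5920) = 0.9524.

0.9524


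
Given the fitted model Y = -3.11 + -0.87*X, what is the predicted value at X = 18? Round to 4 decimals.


Substitute X = 18 into the equation:
Y = -3.11 + -0.87 * 18 = -3.11 + -15.6600 = -18.7700.

-18.7700


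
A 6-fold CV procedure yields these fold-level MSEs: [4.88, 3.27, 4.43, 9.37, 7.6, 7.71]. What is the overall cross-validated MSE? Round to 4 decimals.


Total MSE across folds = 37.2600.
CV-MSE = 37.2600/6 = 6.2100.

6.2100


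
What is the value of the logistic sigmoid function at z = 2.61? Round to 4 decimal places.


First, exp(-2.6100) = 0.0735.
Then sigma(z) = 1/(1 + 0.0735) = 0.9315.

0.9315


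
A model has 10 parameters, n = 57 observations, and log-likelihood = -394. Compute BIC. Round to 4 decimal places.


k * ln(n) = 10 * ln(57) = 10 * 4.043051 = 40.430510.
-2 * loglik = -2 * (-394) = 788.
BIC = 40.430510 + 788 = 828.430510, which rounds to 828.4305.

828.4305


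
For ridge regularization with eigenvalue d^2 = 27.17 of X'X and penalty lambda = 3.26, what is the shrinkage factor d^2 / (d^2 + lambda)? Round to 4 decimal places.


Compute the denominator: 27.17 + 3.26 = 30.4300.
Shrinkage factor = 27.17 / 30.4300 = 0.8929.

0.8929


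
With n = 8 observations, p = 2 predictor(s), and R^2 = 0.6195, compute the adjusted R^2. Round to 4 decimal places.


Adjusted R^2 = 1 - (1 - R^2) * (n-1)/(n-p-1).
(1 - R^2) = 0.3805.
(n-1)/(n-p-1) = 7/5.
(1 - R^2) * (n-1) = 0.3805 * 7 = 2.6635.
Divide by (n-p-1): 2.6635 / 5 = 0.5327.
Adj R^2 = 1 - 0.5327 = 0.4673.

0.4673


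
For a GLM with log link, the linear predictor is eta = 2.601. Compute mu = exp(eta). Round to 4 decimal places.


The inverse log link gives:
mu = exp(2.601) = 13.4772.

13.4772


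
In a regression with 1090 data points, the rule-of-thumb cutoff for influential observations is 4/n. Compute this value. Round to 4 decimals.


Using the rule of thumb:
Threshold = 4 / 1090 = 0.0037.

0.0037


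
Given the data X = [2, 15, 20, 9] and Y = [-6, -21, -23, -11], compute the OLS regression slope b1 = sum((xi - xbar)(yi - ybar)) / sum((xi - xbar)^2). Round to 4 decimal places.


Calculate xbar = 11.5000, ybar = -15.2500.
S_xx = 181.0000, S_xy = -184.5000.
Using b1 = S_xy / S_xx = -184.5000 / 181.0000, we get b1 = -1.0193.

-1.0193


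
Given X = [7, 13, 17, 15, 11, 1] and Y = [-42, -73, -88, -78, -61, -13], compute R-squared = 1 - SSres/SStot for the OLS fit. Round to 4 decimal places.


After computing the OLS fit (b0=-8.9669, b1=-4.7062):
SSres = 12.0467, SStot = 3806.8333.
R^2 = 1 - 12.0467/3806.8333 = 0.9968.

0.9968


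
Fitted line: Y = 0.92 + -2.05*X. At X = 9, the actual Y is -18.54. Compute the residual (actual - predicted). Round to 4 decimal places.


Predicted = 0.92 + -2.05 * 9 = -17.5300.
Residual = -18.54 - -17.5300 = -1.0100.

-1.0100


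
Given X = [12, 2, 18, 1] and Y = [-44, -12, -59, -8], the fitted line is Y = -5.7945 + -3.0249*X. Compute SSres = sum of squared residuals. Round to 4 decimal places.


For each point, residual = actual - predicted.
Residuals: [-1.9067, -0.1557, 1.2427, 0.8194].
Sum of squared residuals = 5.8755.

5.8755


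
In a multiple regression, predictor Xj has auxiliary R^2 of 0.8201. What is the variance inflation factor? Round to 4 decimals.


Using VIF = 1/(1 - R^2_j):
1 - 0.8201 = 0.1799.
VIF = 5.5586.

5.5586


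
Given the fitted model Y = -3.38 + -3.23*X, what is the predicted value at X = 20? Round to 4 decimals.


Predicted value:
Y = -3.38 + (-3.23)(20) = -3.38 + -64.6000 = -67.9800.

-67.9800


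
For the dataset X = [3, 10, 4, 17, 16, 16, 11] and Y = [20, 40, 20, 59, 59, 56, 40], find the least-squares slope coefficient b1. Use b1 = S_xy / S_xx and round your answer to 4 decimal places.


First compute the means: xbar = 11.0000, ybar = 42.0000.
Then S_xx = sum((xi - xbar)^2) = 200.0000.
S_xy = sum((xi - xbar)(yi - ybar)) = 589.0000.
b1 = S_xy / S_xx = 589.0000 / 200.0000 = 2.9450.

2.9450


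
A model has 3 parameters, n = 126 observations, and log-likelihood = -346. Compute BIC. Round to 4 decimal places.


ln(126) = 4.836282.
k * ln(n) = 3 * 4.836282 = 14.508846.
-2L = 692.
BIC = 14.508846 + 692 = 706.508846, which rounds to 706.5088.

706.5088


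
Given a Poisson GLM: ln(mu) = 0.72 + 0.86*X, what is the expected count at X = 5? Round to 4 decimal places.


eta = 0.72 + 0.86 * 5 = 5.0200.
mu = exp(5.0200) = 151.4113.

151.4113


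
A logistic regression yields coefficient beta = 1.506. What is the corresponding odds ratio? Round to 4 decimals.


exp(1.506) = 4.5087.
So the odds ratio is 4.5087.

4.5087


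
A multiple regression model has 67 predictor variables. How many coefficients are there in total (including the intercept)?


Each predictor gets one coefficient, plus one intercept.
Total parameters = 67 + 1 = 68.

68


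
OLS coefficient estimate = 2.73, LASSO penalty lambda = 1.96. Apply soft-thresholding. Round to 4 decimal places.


|beta_OLS| = 2.73.
lambda = 1.96.
Since |beta| > lambda, coefficient = sign(beta)*(|beta| - lambda) = 0.7700.
Result = 0.7700.

0.7700


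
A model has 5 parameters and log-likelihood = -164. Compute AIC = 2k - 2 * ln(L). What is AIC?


AIC = 2k - 2*loglik = 2(5) - 2(-164).
= 10 + 328 = 338.

338


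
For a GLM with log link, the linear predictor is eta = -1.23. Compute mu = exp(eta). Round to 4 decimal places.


mu = exp(eta) = exp(-1.23).
= 0.2923.

0.2923


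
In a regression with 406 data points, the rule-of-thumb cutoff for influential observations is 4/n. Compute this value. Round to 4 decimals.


Using the rule of thumb:
Threshold = 4 / 406 = 0.0099.

0.0099


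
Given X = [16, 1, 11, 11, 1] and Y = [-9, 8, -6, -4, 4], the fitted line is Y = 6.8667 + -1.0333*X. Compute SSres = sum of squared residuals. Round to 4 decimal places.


Predicted values from Y = 6.8667 + -1.0333*X.
Residuals: [0.6661, 2.1666, -1.5004, 0.4996, -1.8334].
SSres = 11.0000.

11.0000


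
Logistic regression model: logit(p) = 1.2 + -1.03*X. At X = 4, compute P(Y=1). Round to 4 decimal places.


Compute z = 1.2 + (-1.03)(4) = -2.9200.
exp(-z) = 18.5413.
P = 1/(1 + 18.5413) = 0.0512.

0.0512


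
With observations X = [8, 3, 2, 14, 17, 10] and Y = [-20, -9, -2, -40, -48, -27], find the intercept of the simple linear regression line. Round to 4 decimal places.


The slope is b1 = -2.9716.
Sample means are xbar = 9.0000 and ybar = -24.3333.
Intercept: b0 = -24.3333 - (-2.9716)(9.0000) = 2.4110.

2.4110


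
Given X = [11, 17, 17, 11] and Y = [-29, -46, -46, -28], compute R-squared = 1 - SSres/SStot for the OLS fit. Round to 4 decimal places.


Fit the OLS line: b0 = 3.5833, b1 = -2.9167.
SSres = 0.5000.
SStot = 306.7500.
R^2 = 1 - 0.5000/306.7500 = 0.9984.

0.9984


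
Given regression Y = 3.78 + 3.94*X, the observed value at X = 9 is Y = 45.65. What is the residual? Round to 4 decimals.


Fitted value at X = 9 is yhat = 3.78 + 3.94*9 = 39.2400.
Residual = 45.65 - 39.2400 = 6.4100.

6.4100


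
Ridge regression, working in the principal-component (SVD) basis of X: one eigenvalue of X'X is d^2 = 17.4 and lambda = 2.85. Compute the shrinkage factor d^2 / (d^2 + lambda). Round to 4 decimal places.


d^2 + lambda = 17.4 + 2.85 = 20.2500.
Shrinkage factor = 17.4/20.2500 = 0.8593.

0.8593


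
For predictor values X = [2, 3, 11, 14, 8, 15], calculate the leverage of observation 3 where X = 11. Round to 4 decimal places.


n = 6, xbar = 8.8333.
SXX = sum((xi - xbar)^2) = 150.8333.
h = 1/6 + (11 - 8.8333)^2 / 150.8333 = 0.1978.

0.1978


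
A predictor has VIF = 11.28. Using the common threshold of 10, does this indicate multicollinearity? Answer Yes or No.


Check: VIF = 11.28 vs threshold = 10.
Since 11.28 >= 10, the answer is Yes.

Yes


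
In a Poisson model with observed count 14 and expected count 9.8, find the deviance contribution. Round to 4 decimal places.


First: ln(14/9.8) = 0.356675.
Then: 14 * 0.356675 = 4.993450.
y - mu = 14 - 9.8 = 4.2.
D = 2(4.993450 - 4.2) = 1.586900, which rounds to 1.5869.

1.5869


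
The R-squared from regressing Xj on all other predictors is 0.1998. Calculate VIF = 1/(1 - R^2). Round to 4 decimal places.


VIF = 1 / (1 - 0.1998).
= 1 / 0.8002 = 1.2497.

1.2497


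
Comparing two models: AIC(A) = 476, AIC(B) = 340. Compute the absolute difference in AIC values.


Compute |476 - 340| = 136.
Model B has the smaller AIC.

136


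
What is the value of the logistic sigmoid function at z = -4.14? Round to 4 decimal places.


Compute exp(4.1400) = 62.8028.
Sigmoid = 1 / (1 + 62.8028) = 1 / 63.8028 = 0.0157.

0.0157


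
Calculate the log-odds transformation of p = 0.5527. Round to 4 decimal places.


The odds are p/(1-p) = 0.5527 / 0.4473 = 1.2356.
logit(p) = ln(1.2356) = 0.2116.

0.2116


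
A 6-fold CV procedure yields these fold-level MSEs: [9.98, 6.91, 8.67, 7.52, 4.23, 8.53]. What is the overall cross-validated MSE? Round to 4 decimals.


Sum of fold MSEs = 45.8400.
Average = 45.8400 / 6 = 7.6400.

7.6400


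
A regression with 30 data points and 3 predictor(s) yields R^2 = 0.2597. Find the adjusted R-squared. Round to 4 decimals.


Adjusted R^2 = 1 - (1 - R^2) * (n-1)/(n-p-1).
(1 - R^2) = 0.7403.
(n-1)/(n-p-1) = 29/26.
(1 - R^2) * (n-1) = 0.7403 * 29 = 21.4687.
Divide by (n-p-1): 21.4687 / 26 = 0.8257.
Adj R^2 = 1 - 0.8257 = 0.1743.

0.1743


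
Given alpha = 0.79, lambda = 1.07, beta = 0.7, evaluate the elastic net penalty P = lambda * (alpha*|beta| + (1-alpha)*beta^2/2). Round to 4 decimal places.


L1 component = 0.79 * |0.7| = 0.5530.
L2 component = 0.21 * 0.7^2 / 2 = 0.0515.
Penalty = 1.07 * (0.5530 + 0.0515) = 1.07 * 0.6045 = 0.6468.

0.6468


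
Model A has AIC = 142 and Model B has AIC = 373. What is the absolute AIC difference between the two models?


|AIC_A - AIC_B| = |142 - 373| = 231.
Model A is preferred (lower AIC).

231


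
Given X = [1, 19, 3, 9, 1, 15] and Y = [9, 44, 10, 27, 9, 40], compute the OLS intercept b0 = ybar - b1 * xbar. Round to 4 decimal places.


Compute b1 = 2.0918 from the OLS formula.
With xbar = 8.0000 and ybar = 23.1667, the intercept is:
b0 = 23.1667 - 2.0918 * 8.0000 = 6.4320.

6.4320


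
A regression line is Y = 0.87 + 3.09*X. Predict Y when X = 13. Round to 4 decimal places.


Plug X = 13 into Y = 0.87 + 3.09*X:
Y = 0.87 + 40.1700 = 41.0400.

41.0400


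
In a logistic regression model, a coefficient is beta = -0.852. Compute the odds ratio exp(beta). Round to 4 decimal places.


exp(-0.852) = 0.4266.
So the odds ratio is 0.4266.

0.4266


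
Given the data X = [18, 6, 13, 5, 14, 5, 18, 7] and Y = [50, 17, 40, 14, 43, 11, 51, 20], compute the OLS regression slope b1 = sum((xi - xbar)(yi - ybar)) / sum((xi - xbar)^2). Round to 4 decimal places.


First compute the means: xbar = 10.7500, ybar = 30.7500.
Then S_xx = sum((xi - xbar)^2) = 223.5000.
S_xy = sum((xi - xbar)(yi - ybar)) = 662.5000.
b1 = S_xy / S_xx = 662.5000 / 223.5000 = 2.9642.

2.9642


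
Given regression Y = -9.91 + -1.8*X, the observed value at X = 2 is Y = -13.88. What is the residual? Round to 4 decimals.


Compute yhat = -9.91 + (-1.8)(2) = -13.5100.
Residual = actual - predicted = -13.88 - -13.5100 = -0.3700.

-0.3700


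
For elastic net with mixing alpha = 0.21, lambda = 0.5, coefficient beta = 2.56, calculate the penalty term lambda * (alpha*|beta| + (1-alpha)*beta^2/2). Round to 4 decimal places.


L1 component = 0.21 * |2.56| = 0.5376.
L2 component = 0.79 * 2.56^2 / 2 = 2.5887.
Penalty = 0.5 * (0.5376 + 2.5887) = 0.5 * 3.1263 = 1.5631.

1.5631


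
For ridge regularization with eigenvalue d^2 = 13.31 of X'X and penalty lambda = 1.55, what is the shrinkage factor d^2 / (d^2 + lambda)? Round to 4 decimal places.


Denominator = d^2 + lambda = 13.31 + 1.55 = 14.8600.
Shrinkage = 13.31 / 14.8600 = 0.8957.

0.8957


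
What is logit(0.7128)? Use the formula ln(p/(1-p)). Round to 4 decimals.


The odds are p/(1-p) = 0.7128 / 0.2872 = 2.4819.
logit(p) = ln(2.4819) = 0.9090.

0.9090


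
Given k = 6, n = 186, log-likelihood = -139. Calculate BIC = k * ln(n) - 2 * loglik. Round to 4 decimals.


ln(186) = 5.225747.
k * ln(n) = 6 * 5.225747 = 31.354482.
-2L = 278.
BIC = 31.354482 + 278 = 309.354482, which rounds to 309.3545.

309.3545


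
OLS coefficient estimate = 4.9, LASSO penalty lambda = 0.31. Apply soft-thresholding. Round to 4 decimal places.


Absolute value: |4.9| = 4.9.
Compare to lambda = 0.31.
Since |beta| > lambda, coefficient = sign(beta)*(|beta| - lambda) = 4.5900.

4.5900


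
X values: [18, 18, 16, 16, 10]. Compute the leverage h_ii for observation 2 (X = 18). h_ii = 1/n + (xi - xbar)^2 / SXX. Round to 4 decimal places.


Mean of X: xbar = 15.6000.
SXX = 43.2000.
For X = 18: h = 1/5 + (18 - 15.6000)^2/43.2000 = 0.3333.

0.3333


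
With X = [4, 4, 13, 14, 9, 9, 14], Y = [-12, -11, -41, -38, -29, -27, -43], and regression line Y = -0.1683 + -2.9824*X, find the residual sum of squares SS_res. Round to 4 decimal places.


For each point, residual = actual - predicted.
Residuals: [0.0979, 1.0979, -2.0605, 3.9219, -1.9901, 0.0099, -1.0781].
Sum of squared residuals = 25.9648.

25.9648


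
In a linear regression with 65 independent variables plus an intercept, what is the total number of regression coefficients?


Including the intercept, the model has 65 predictor coefficients + 1 intercept.
Total = 66.

66


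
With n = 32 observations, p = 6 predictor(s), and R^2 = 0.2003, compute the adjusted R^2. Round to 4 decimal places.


Adjusted R^2 = 1 - (1 - R^2) * (n-1)/(n-p-1).
(1 - R^2) = 0.7997.
(n-1)/(n-p-1) = 31/25.
(1 - R^2) * (n-1) = 0.7997 * 31 = 24.7907.
Divide by (n-p-1): 24.7907 / 25 = 0.9916.
Adj R^2 = 1 - 0.9916 = 0.0084.

0.0084


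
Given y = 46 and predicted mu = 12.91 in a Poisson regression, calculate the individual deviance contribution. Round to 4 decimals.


First: ln(46/12.91) = 1.270639.
Then: 46 * 1.270639 = 58.449394.
y - mu = 46 - 12.91 = 33.09.
D = 2(58.449394 - 33.09) = 50.718788, which rounds to 50.7188.

50.7188


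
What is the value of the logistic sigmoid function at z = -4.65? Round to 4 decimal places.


First, exp(4.6500) = 104.5850.
Then sigma(z) = 1/(1 + 104.5850) = 0.0095.

0.0095


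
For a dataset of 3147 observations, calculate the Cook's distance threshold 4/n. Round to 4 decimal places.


Cook's distance cutoff = 4/n = 4/3147.
= 0.0013.

0.0013


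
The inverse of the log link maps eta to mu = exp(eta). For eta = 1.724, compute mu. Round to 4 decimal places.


Apply the inverse link:
mu = e^1.724 = 5.6069.

5.6069


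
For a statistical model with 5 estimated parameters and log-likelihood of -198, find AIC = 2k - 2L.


Compute:
2k = 2*5 = 10.
-2*loglik = -2*(-198) = 396.
AIC = 10 + 396 = 406.

406


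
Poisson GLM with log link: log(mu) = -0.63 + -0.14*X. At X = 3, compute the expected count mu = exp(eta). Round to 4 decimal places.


eta = -0.63 + -0.14 * 3 = -1.0500.
mu = exp(-1.0500) = 0.3499.

0.3499


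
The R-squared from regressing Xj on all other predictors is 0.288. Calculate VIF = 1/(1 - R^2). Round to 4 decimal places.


Using VIF = 1/(1 - R^2_j):
1 - 0.288 = 0.712.
VIF = 1.4045.

1.4045


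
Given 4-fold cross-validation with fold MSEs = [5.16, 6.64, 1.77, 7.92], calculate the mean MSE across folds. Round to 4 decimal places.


Add all fold MSEs: 21.4900.
Divide by k = 4: 21.4900/4 = 5.3725.

5.3725


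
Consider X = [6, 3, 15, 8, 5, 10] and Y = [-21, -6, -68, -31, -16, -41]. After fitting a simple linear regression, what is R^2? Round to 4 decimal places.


Fit the OLS line: b0 = 9.9028, b1 = -5.1578.
SSres = 1.0716.
SStot = 2417.5000.
R^2 = 1 - 1.0716/2417.5000 = 0.9996.

0.9996


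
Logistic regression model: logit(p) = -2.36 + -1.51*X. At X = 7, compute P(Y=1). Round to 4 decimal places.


Compute z = -2.36 + (-1.51)(7) = -12.9300.
exp(-z) = 412503.5126.
P = 1/(1 + 412503.5126) = 0.0000.

0.0000


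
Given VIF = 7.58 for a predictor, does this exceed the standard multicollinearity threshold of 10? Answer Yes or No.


Check: VIF = 7.58 vs threshold = 10.
Since 7.58 < 10, the answer is No.

No


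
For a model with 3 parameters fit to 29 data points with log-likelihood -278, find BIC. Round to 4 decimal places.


Compute k*ln(n) = 3*ln(29) = 3*3.367296 = 10.101888.
Then -2*loglik = 556.
BIC = 10.101888 + 556 = 566.101888, which rounds to 566.1019.

566.1019


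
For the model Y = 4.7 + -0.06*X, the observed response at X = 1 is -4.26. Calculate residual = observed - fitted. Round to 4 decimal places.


Fitted value at X = 1 is yhat = 4.7 + -0.06*1 = 4.6400.
Residual = -4.26 - 4.6400 = -8.9000.

-8.9000


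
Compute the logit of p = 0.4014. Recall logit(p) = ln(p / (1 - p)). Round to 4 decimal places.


Compute the odds: 0.4014/0.5986 = 0.6706.
Take the natural log: ln(0.6706) = -0.3996.

-0.3996


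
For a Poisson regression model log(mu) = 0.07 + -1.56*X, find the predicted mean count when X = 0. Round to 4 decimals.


Compute eta = 0.07 + -1.56 * 0 = 0.0700.
Apply inverse link: mu = e^0.0700 = 1.0725.

1.0725


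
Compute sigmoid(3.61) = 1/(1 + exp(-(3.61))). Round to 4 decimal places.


First, exp(-3.6100) = 0.0271.
Then sigma(z) = 1/(1 + 0.0271) = 0.9737.

0.9737


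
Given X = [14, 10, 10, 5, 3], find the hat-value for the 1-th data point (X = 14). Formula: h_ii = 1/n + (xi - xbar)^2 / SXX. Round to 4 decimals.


Compute xbar = 8.4000 with n = 5 observations.
SXX = 77.2000.
Leverage = 1/5 + (14 - 8.4000)^2/77.2000 = 0.6062.

0.6062


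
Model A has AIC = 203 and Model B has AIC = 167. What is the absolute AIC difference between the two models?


|AIC_A - AIC_B| = |203 - 167| = 36.
Model B is preferred (lower AIC).

36


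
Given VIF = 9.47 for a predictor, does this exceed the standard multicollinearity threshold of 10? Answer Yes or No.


Compare VIF = 9.47 to the threshold of 10.
9.47 < 10, so the answer is No.

No


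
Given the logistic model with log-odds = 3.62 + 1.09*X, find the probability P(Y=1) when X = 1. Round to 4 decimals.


z = 3.62 + 1.09 * 1 = 4.7100.
Sigmoid: P = 1 / (1 + exp(-4.7100)) = 0.9911.

0.9911


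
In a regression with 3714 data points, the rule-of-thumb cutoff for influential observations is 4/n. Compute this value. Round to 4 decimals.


Cook's distance cutoff = 4/n = 4/3714.
= 0.0011.

0.0011


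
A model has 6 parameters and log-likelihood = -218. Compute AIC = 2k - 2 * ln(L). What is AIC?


AIC = 2*6 - 2*(-218).
= 12 + 436 = 448.

448


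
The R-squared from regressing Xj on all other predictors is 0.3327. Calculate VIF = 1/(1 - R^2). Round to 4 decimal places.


VIF = 1 / (1 - 0.3327).
= 1 / 0.6673 = 1.4986.

1.4986
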